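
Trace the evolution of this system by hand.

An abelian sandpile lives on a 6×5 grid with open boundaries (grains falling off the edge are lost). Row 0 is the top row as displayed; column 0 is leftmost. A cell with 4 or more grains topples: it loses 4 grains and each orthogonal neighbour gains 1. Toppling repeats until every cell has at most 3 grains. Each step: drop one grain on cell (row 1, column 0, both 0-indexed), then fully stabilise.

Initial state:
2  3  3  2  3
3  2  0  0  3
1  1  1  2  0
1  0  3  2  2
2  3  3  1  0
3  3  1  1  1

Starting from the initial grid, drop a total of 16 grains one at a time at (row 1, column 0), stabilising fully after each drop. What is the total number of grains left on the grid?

gen 0: 2  3  3  2  3
3  2  0  0  3
1  1  1  2  0
1  0  3  2  2
2  3  3  1  0
3  3  1  1  1
gen 1: 3  3  3  2  3
0  3  0  0  3
2  1  1  2  0
1  0  3  2  2
2  3  3  1  0
3  3  1  1  1
gen 2: 3  3  3  2  3
1  3  0  0  3
2  1  1  2  0
1  0  3  2  2
2  3  3  1  0
3  3  1  1  1
gen 3: 3  3  3  2  3
2  3  0  0  3
2  1  1  2  0
1  0  3  2  2
2  3  3  1  0
3  3  1  1  1
gen 4: 3  3  3  2  3
3  3  0  0  3
2  1  1  2  0
1  0  3  2  2
2  3  3  1  0
3  3  1  1  1
gen 5: 1  2  0  3  3
2  1  2  0  3
3  2  1  2  0
1  0  3  2  2
2  3  3  1  0
3  3  1  1  1
gen 6: 1  2  0  3  3
3  1  2  0  3
3  2  1  2  0
1  0  3  2  2
2  3  3  1  0
3  3  1  1  1
gen 7: 2  2  0  3  3
1  2  2  0  3
0  3  1  2  0
2  0  3  2  2
2  3  3  1  0
3  3  1  1  1
gen 8: 2  2  0  3  3
2  2  2  0  3
0  3  1  2  0
2  0  3  2  2
2  3  3  1  0
3  3  1  1  1
gen 9: 2  2  0  3  3
3  2  2  0  3
0  3  1  2  0
2  0  3  2  2
2  3  3  1  0
3  3  1  1  1
gen 10: 3  2  0  3  3
0  3  2  0  3
1  3  1  2  0
2  0  3  2  2
2  3  3  1  0
3  3  1  1  1
gen 11: 3  2  0  3  3
1  3  2  0  3
1  3  1  2  0
2  0  3  2  2
2  3  3  1  0
3  3  1  1  1
gen 12: 3  2  0  3  3
2  3  2  0  3
1  3  1  2  0
2  0  3  2  2
2  3  3  1  0
3  3  1  1  1
gen 13: 3  2  0  3  3
3  3  2  0  3
1  3  1  2  0
2  0  3  2  2
2  3  3  1  0
3  3  1  1  1
gen 14: 1  0  1  3  3
2  2  3  0  3
3  0  2  2  0
2  1  3  2  2
2  3  3  1  0
3  3  1  1  1
gen 15: 1  0  1  3  3
3  2  3  0  3
3  0  2  2  0
2  1  3  2  2
2  3  3  1  0
3  3  1  1  1
gen 16: 2  0  1  3  3
1  3  3  0  3
0  1  2  2  0
3  1  3  2  2
2  3  3  1  0
3  3  1  1  1

53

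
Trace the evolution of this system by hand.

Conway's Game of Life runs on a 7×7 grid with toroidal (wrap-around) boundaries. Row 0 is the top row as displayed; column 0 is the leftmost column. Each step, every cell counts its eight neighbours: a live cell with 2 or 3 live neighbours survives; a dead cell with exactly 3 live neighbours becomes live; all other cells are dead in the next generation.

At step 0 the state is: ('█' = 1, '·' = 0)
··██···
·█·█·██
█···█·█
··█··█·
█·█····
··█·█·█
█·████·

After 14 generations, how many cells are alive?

11

gen 0: ··██···
·█·█·██
█···█·█
··█··█·
█·█····
··█·█·█
█·████·
gen 1: █······
·█·█·██
█████··
█··█·█·
··█··██
█·█·█·█
·····██
gen 2: █···█··
···█·██
·······
█····█·
··█····
██·██··
·█···█·
gen 3: █···█··
····███
····██·
·······
█·███·█
██·██··
·███·██
gen 4: ███····
···█··█
····█·█
······█
█·█·███
·······
·····██
gen 5: ███··█·
·███·██
█·····█
···██··
█····██
█···█··
██····█
gen 6: ···███·
···███·
██····█
····█··
█··█·██
·······
··█··█·
gen 7: ··█···█
█·██···
█··█··█
·█··█··
····███
····██·
···█·█·
gen 8: ·██·█·█
█·██···
█··██·█
···██··
···█··█
···█···
···█·██
gen 9: ·█··█·█
·······
██···██
█·█···█
··██···
··██·██
█··█·██
gen 10: ····█·█
·█·····
·█···█·
··██·█·
█···██·
██···█·
·█·█···
gen 11: █·█····
█····█·
·█··█··
·███·█·
█·██·█·
███··█·
·██·███
gen 12: █·███··
█·····█
██·████
█····██
█····█·
·······
····██·
gen 13: ██·██··
·······
·█··█··
·······
█····█·
····███
····██·
gen 14: ···███·
█████··
·······
·······
····██·
·······
█······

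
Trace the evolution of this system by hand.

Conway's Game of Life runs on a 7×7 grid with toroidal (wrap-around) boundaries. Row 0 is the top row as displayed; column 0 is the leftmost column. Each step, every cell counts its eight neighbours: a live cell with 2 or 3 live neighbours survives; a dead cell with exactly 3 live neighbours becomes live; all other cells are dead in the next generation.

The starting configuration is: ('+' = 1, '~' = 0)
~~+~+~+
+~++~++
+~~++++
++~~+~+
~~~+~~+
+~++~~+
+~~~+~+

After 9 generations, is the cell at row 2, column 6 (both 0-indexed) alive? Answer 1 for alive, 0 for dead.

1

0) ~~+~+~+
+~++~++
+~~++++
++~~+~+
~~~+~~+
+~++~~+
+~~~+~+
1) ~~+~+~~
~~+~~~~
~~~~~~~
~++~~~~
~~~++~~
~++++~~
~~+~+~~
2) ~++~~~~
~~~+~~~
~++~~~~
~~++~~~
~~~~+~~
~+~~~+~
~~~~++~
3) ~~+++~~
~~~+~~~
~+~~~~~
~+++~~~
~~+++~~
~~~~~+~
~++~++~
4) ~+~~~+~
~~~++~~
~+~+~~~
~+~~+~~
~+~~+~~
~+~~~+~
~++~~+~
5) ~+~+~+~
~~~++~~
~~~+~~~
++~++~~
+++~++~
++~~++~
+++~+++
6) ~+~~~~~
~~~+~~~
~~~~~~~
+~~~~++
~~~~~~~
~~~~~~~
~~~~~~~
7) ~~~~~~~
~~~~~~~
~~~~~~+
~~~~~~+
~~~~~~+
~~~~~~~
~~~~~~~
8) ~~~~~~~
~~~~~~~
~~~~~~~
+~~~~++
~~~~~~~
~~~~~~~
~~~~~~~
9) ~~~~~~~
~~~~~~~
~~~~~~+
~~~~~~+
~~~~~~+
~~~~~~~
~~~~~~~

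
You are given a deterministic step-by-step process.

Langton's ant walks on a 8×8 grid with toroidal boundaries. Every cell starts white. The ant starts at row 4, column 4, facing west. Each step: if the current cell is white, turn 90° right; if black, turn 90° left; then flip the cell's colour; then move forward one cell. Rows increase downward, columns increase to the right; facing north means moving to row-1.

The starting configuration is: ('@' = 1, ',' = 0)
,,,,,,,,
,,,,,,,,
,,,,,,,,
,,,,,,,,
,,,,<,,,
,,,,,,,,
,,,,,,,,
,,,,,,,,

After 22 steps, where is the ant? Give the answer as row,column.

7,5

[0] ,,,,,,,,
,,,,,,,,
,,,,,,,,
,,,,,,,,
,,,,<,,,
,,,,,,,,
,,,,,,,,
,,,,,,,,
[1] ,,,,,,,,
,,,,,,,,
,,,,,,,,
,,,,^,,,
,,,,@,,,
,,,,,,,,
,,,,,,,,
,,,,,,,,
[2] ,,,,,,,,
,,,,,,,,
,,,,,,,,
,,,,@>,,
,,,,@,,,
,,,,,,,,
,,,,,,,,
,,,,,,,,
[3] ,,,,,,,,
,,,,,,,,
,,,,,,,,
,,,,@@,,
,,,,@v,,
,,,,,,,,
,,,,,,,,
,,,,,,,,
[4] ,,,,,,,,
,,,,,,,,
,,,,,,,,
,,,,@@,,
,,,,<@,,
,,,,,,,,
,,,,,,,,
,,,,,,,,
[5] ,,,,,,,,
,,,,,,,,
,,,,,,,,
,,,,@@,,
,,,,,@,,
,,,,v,,,
,,,,,,,,
,,,,,,,,
[6] ,,,,,,,,
,,,,,,,,
,,,,,,,,
,,,,@@,,
,,,,,@,,
,,,<@,,,
,,,,,,,,
,,,,,,,,
[7] ,,,,,,,,
,,,,,,,,
,,,,,,,,
,,,,@@,,
,,,^,@,,
,,,@@,,,
,,,,,,,,
,,,,,,,,
[8] ,,,,,,,,
,,,,,,,,
,,,,,,,,
,,,,@@,,
,,,@>@,,
,,,@@,,,
,,,,,,,,
,,,,,,,,
[9] ,,,,,,,,
,,,,,,,,
,,,,,,,,
,,,,@@,,
,,,@@@,,
,,,@v,,,
,,,,,,,,
,,,,,,,,
[10] ,,,,,,,,
,,,,,,,,
,,,,,,,,
,,,,@@,,
,,,@@@,,
,,,@,>,,
,,,,,,,,
,,,,,,,,
[11] ,,,,,,,,
,,,,,,,,
,,,,,,,,
,,,,@@,,
,,,@@@,,
,,,@,@,,
,,,,,v,,
,,,,,,,,
[12] ,,,,,,,,
,,,,,,,,
,,,,,,,,
,,,,@@,,
,,,@@@,,
,,,@,@,,
,,,,<@,,
,,,,,,,,
[13] ,,,,,,,,
,,,,,,,,
,,,,,,,,
,,,,@@,,
,,,@@@,,
,,,@^@,,
,,,,@@,,
,,,,,,,,
[14] ,,,,,,,,
,,,,,,,,
,,,,,,,,
,,,,@@,,
,,,@@@,,
,,,@@>,,
,,,,@@,,
,,,,,,,,
[15] ,,,,,,,,
,,,,,,,,
,,,,,,,,
,,,,@@,,
,,,@@^,,
,,,@@,,,
,,,,@@,,
,,,,,,,,
[16] ,,,,,,,,
,,,,,,,,
,,,,,,,,
,,,,@@,,
,,,@<,,,
,,,@@,,,
,,,,@@,,
,,,,,,,,
[17] ,,,,,,,,
,,,,,,,,
,,,,,,,,
,,,,@@,,
,,,@,,,,
,,,@v,,,
,,,,@@,,
,,,,,,,,
[18] ,,,,,,,,
,,,,,,,,
,,,,,,,,
,,,,@@,,
,,,@,,,,
,,,@,>,,
,,,,@@,,
,,,,,,,,
[19] ,,,,,,,,
,,,,,,,,
,,,,,,,,
,,,,@@,,
,,,@,,,,
,,,@,@,,
,,,,@v,,
,,,,,,,,
[20] ,,,,,,,,
,,,,,,,,
,,,,,,,,
,,,,@@,,
,,,@,,,,
,,,@,@,,
,,,,@,>,
,,,,,,,,
[21] ,,,,,,,,
,,,,,,,,
,,,,,,,,
,,,,@@,,
,,,@,,,,
,,,@,@,,
,,,,@,@,
,,,,,,v,
[22] ,,,,,,,,
,,,,,,,,
,,,,,,,,
,,,,@@,,
,,,@,,,,
,,,@,@,,
,,,,@,@,
,,,,,<@,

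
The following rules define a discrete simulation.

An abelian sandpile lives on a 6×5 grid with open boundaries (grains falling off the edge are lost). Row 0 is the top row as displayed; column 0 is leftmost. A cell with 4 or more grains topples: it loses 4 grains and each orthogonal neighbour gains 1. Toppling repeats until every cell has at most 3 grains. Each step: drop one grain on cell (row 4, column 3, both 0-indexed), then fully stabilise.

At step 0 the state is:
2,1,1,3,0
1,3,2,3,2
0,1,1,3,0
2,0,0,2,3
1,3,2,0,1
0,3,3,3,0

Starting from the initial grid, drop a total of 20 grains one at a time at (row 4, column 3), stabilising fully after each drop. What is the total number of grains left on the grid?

53

[0] 2,1,1,3,0
1,3,2,3,2
0,1,1,3,0
2,0,0,2,3
1,3,2,0,1
0,3,3,3,0
[1] 2,1,1,3,0
1,3,2,3,2
0,1,1,3,0
2,0,0,2,3
1,3,2,1,1
0,3,3,3,0
[2] 2,1,1,3,0
1,3,2,3,2
0,1,1,3,0
2,0,0,2,3
1,3,2,2,1
0,3,3,3,0
[3] 2,1,1,3,0
1,3,2,3,2
0,1,1,3,0
2,0,0,2,3
1,3,2,3,1
0,3,3,3,0
[4] 2,1,1,3,0
1,3,2,3,2
0,1,1,3,0
2,1,1,3,3
2,1,1,2,2
1,1,2,1,1
[5] 2,1,1,3,0
1,3,2,3,2
0,1,1,3,0
2,1,1,3,3
2,1,1,3,2
1,1,2,1,1
[6] 2,1,2,0,1
1,3,3,1,3
0,1,2,1,2
2,1,2,2,1
2,1,2,2,0
1,1,2,2,2
[7] 2,1,2,0,1
1,3,3,1,3
0,1,2,1,2
2,1,2,2,1
2,1,2,3,0
1,1,2,2,2
[8] 2,1,2,0,1
1,3,3,1,3
0,1,2,1,2
2,1,2,3,1
2,1,3,0,1
1,1,2,3,2
[9] 2,1,2,0,1
1,3,3,1,3
0,1,2,1,2
2,1,2,3,1
2,1,3,1,1
1,1,2,3,2
[10] 2,1,2,0,1
1,3,3,1,3
0,1,2,1,2
2,1,2,3,1
2,1,3,2,1
1,1,2,3,2
[11] 2,1,2,0,1
1,3,3,1,3
0,1,2,1,2
2,1,2,3,1
2,1,3,3,1
1,1,2,3,2
[12] 2,1,2,0,1
1,3,3,1,3
0,1,3,2,2
2,2,0,1,2
2,2,2,3,2
1,2,0,1,3
[13] 2,1,2,0,1
1,3,3,1,3
0,1,3,2,2
2,2,0,2,2
2,2,3,0,3
1,2,0,2,3
[14] 2,1,2,0,1
1,3,3,1,3
0,1,3,2,2
2,2,0,2,2
2,2,3,1,3
1,2,0,2,3
[15] 2,1,2,0,1
1,3,3,1,3
0,1,3,2,2
2,2,0,2,2
2,2,3,2,3
1,2,0,2,3
[16] 2,1,2,0,1
1,3,3,1,3
0,1,3,2,2
2,2,0,2,2
2,2,3,3,3
1,2,0,2,3
[17] 2,1,2,0,1
1,3,3,1,3
0,1,3,2,2
2,2,1,3,3
2,3,0,3,1
1,2,2,0,1
[18] 2,1,2,0,1
1,3,3,1,3
0,1,3,3,3
2,2,2,1,0
2,3,1,1,3
1,2,2,1,1
[19] 2,1,2,0,1
1,3,3,1,3
0,1,3,3,3
2,2,2,1,0
2,3,1,2,3
1,2,2,1,1
[20] 2,1,2,0,1
1,3,3,1,3
0,1,3,3,3
2,2,2,1,0
2,3,1,3,3
1,2,2,1,1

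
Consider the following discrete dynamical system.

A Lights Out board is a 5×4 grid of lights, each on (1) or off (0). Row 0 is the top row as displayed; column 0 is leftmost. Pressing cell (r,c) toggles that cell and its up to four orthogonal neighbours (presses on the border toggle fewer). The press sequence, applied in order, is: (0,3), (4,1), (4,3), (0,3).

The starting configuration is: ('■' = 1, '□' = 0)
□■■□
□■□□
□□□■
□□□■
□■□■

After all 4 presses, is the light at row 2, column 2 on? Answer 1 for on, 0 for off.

0

gen 0: □■■□
□■□□
□□□■
□□□■
□■□■
gen 1: □■□■
□■□■
□□□■
□□□■
□■□■
gen 2: □■□■
□■□■
□□□■
□■□■
■□■■
gen 3: □■□■
□■□■
□□□■
□■□□
■□□□
gen 4: □■■□
□■□□
□□□■
□■□□
■□□□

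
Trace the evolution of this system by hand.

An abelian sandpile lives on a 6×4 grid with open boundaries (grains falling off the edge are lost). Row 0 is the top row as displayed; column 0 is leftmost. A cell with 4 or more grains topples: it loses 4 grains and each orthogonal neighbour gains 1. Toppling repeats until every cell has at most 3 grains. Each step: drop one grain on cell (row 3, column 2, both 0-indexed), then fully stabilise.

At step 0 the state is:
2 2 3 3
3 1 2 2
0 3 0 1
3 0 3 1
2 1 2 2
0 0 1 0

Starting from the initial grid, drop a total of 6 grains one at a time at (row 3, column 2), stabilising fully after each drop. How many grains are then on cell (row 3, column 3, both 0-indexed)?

3

k=0  2 2 3 3
3 1 2 2
0 3 0 1
3 0 3 1
2 1 2 2
0 0 1 0
k=1  2 2 3 3
3 1 2 2
0 3 1 1
3 1 0 2
2 1 3 2
0 0 1 0
k=2  2 2 3 3
3 1 2 2
0 3 1 1
3 1 1 2
2 1 3 2
0 0 1 0
k=3  2 2 3 3
3 1 2 2
0 3 1 1
3 1 2 2
2 1 3 2
0 0 1 0
k=4  2 2 3 3
3 1 2 2
0 3 1 1
3 1 3 2
2 1 3 2
0 0 1 0
k=5  2 2 3 3
3 1 2 2
0 3 2 1
3 2 1 3
2 2 0 3
0 0 2 0
k=6  2 2 3 3
3 1 2 2
0 3 2 1
3 2 2 3
2 2 0 3
0 0 2 0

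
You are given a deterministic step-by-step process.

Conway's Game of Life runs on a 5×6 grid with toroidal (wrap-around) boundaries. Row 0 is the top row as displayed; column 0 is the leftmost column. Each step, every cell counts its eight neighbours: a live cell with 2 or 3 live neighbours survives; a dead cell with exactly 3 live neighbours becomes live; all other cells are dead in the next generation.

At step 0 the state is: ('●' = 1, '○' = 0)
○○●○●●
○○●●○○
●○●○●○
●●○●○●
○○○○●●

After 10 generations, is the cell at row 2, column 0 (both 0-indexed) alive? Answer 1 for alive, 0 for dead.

t=0: ○○●○●●
○○●●○○
●○●○●○
●●○●○●
○○○○●●
t=1: ○○●○○●
○○●○○○
●○○○●○
○●●●○○
○●●○○○
t=2: ○○●●○○
○●○●○●
○○○○○○
●○○●○○
●○○○○○
t=3: ●●●●●○
○○○●●○
●○●○●○
○○○○○○
○●●●○○
t=4: ●○○○○●
●○○○○○
○○○○●●
○○○○○○
●○○○●○
t=5: ●●○○○○
●○○○●○
○○○○○●
○○○○●○
●○○○○○
t=6: ●●○○○○
●●○○○○
○○○○●●
○○○○○●
●●○○○●
t=7: ○○●○○○
○●○○○○
○○○○●●
○○○○○○
○●○○○●
t=8: ●●●○○○
○○○○○○
○○○○○○
●○○○●●
○○○○○○
t=9: ○●○○○○
○●○○○○
○○○○○●
○○○○○●
○○○○○○
t=10: ○○○○○○
●○○○○○
●○○○○○
○○○○○○
○○○○○○

1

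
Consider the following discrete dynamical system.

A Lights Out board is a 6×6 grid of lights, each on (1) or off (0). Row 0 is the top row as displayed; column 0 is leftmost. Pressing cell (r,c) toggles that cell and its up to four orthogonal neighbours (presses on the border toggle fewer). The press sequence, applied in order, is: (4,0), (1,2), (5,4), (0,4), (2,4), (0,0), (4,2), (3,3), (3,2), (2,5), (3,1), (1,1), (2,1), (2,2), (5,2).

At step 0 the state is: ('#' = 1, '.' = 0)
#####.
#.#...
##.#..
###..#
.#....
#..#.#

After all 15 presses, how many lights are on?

14

t=0: #####.
#.#...
##.#..
###..#
.#....
#..#.#
t=1: #####.
#.#...
##.#..
.##..#
#.....
...#.#
t=2: ##.##.
##.#..
####..
.##..#
#.....
...#.#
t=3: ##.##.
##.#..
####..
.##..#
#...#.
....#.
t=4: ##...#
##.##.
####..
.##..#
#...#.
....#.
t=5: ##...#
##.#..
###.##
.##.##
#...#.
....#.
t=6: .....#
.#.#..
###.##
.##.##
#...#.
....#.
t=7: .....#
.#.#..
###.##
.#..##
#####.
..#.#.
t=8: .....#
.#.#..
######
.###.#
###.#.
..#.#.
t=9: .....#
.#.#..
##.###
.....#
##..#.
..#.#.
t=10: .....#
.#.#.#
##.#..
......
##..#.
..#.#.
t=11: .....#
.#.#.#
#..#..
###...
#...#.
..#.#.
t=12: .#...#
#.##.#
##.#..
###...
#...#.
..#.#.
t=13: .#...#
####.#
..##..
#.#...
#...#.
..#.#.
t=14: .#...#
##.#.#
.#....
#.....
#...#.
..#.#.
t=15: .#...#
##.#.#
.#....
#.....
#.#.#.
.#.##.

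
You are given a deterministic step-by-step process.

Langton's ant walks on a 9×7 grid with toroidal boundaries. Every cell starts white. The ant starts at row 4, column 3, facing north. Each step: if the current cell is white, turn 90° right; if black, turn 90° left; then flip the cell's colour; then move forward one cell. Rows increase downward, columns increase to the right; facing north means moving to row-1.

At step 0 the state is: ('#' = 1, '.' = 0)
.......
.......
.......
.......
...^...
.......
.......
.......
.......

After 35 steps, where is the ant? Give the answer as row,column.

k=0  .......
.......
.......
.......
...^...
.......
.......
.......
.......
k=1  .......
.......
.......
.......
...#>..
.......
.......
.......
.......
k=2  .......
.......
.......
.......
...##..
....v..
.......
.......
.......
k=3  .......
.......
.......
.......
...##..
...<#..
.......
.......
.......
k=4  .......
.......
.......
.......
...^#..
...##..
.......
.......
.......
k=5  .......
.......
.......
.......
..<.#..
...##..
.......
.......
.......
k=6  .......
.......
.......
..^....
..#.#..
...##..
.......
.......
.......
k=7  .......
.......
.......
..#>...
..#.#..
...##..
.......
.......
.......
k=8  .......
.......
.......
..##...
..#v#..
...##..
.......
.......
.......
k=9  .......
.......
.......
..##...
..<##..
...##..
.......
.......
.......
k=10  .......
.......
.......
..##...
...##..
..v##..
.......
.......
.......
k=11  .......
.......
.......
..##...
...##..
.<###..
.......
.......
.......
k=12  .......
.......
.......
..##...
.^.##..
.####..
.......
.......
.......
k=13  .......
.......
.......
..##...
.#>##..
.####..
.......
.......
.......
k=14  .......
.......
.......
..##...
.####..
.#v##..
.......
.......
.......
k=15  .......
.......
.......
..##...
.####..
.#.>#..
.......
.......
.......
k=16  .......
.......
.......
..##...
.##^#..
.#..#..
.......
.......
.......
k=17  .......
.......
.......
..##...
.#<.#..
.#..#..
.......
.......
.......
k=18  .......
.......
.......
..##...
.#..#..
.#v.#..
.......
.......
.......
k=19  .......
.......
.......
..##...
.#..#..
.<#.#..
.......
.......
.......
k=20  .......
.......
.......
..##...
.#..#..
..#.#..
.v.....
.......
.......
k=21  .......
.......
.......
..##...
.#..#..
..#.#..
<#.....
.......
.......
k=22  .......
.......
.......
..##...
.#..#..
^.#.#..
##.....
.......
.......
k=23  .......
.......
.......
..##...
.#..#..
#>#.#..
##.....
.......
.......
k=24  .......
.......
.......
..##...
.#..#..
###.#..
#v.....
.......
.......
k=25  .......
.......
.......
..##...
.#..#..
###.#..
#.>....
.......
.......
k=26  .......
.......
.......
..##...
.#..#..
###.#..
#.#....
..v....
.......
k=27  .......
.......
.......
..##...
.#..#..
###.#..
#.#....
.<#....
.......
k=28  .......
.......
.......
..##...
.#..#..
###.#..
#^#....
.##....
.......
k=29  .......
.......
.......
..##...
.#..#..
###.#..
##>....
.##....
.......
k=30  .......
.......
.......
..##...
.#..#..
##^.#..
##.....
.##....
.......
k=31  .......
.......
.......
..##...
.#..#..
#<..#..
##.....
.##....
.......
k=32  .......
.......
.......
..##...
.#..#..
#...#..
#v.....
.##....
.......
k=33  .......
.......
.......
..##...
.#..#..
#...#..
#.>....
.##....
.......
k=34  .......
.......
.......
..##...
.#..#..
#...#..
#.#....
.#v....
.......
k=35  .......
.......
.......
..##...
.#..#..
#...#..
#.#....
.#.>...
.......

7,3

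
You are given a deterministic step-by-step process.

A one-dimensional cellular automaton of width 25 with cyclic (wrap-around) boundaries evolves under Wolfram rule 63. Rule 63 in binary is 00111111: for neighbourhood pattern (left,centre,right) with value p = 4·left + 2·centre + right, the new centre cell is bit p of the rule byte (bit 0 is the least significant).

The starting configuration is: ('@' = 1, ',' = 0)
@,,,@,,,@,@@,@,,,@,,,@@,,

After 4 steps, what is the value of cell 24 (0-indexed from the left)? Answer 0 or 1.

1

k=0  @,,,@,,,@,@@,@,,,@,,,@@,,
k=1  @@@@@@@@@@@,@@@@@@@@@@,@@
k=2  ,,,,,,,,,,,@@,,,,,,,,,@@,
k=3  @@@@@@@@@@@@,@@@@@@@@@@,@
k=4  ,,,,,,,,,,,,@@,,,,,,,,,@@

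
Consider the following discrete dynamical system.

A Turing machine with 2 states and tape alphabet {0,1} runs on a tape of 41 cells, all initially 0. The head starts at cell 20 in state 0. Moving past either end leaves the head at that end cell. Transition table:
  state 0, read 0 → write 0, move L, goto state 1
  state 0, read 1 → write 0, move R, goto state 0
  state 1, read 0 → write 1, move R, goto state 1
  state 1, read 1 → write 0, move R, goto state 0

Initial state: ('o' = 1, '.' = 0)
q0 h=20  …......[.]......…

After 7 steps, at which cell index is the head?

25

0) q0 h=20  …......[.]......…
1) q1 h=19  …......[.]......…
2) q1 h=20  ….....o[.]......…
3) q1 h=21  …....oo[.]......…
4) q1 h=22  …...ooo[.]......…
5) q1 h=23  …..oooo[.]......…
6) q1 h=24  ….ooooo[.]......…
7) q1 h=25  …oooooo[.]......…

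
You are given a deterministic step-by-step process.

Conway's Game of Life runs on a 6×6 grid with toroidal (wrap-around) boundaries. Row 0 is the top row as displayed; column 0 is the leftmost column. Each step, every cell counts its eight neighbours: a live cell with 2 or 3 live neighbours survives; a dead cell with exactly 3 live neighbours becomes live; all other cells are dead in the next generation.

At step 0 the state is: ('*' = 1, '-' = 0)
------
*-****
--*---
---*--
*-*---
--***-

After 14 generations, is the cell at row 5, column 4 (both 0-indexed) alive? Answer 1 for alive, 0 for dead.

t=0: ------
*-****
--*---
---*--
*-*---
--***-
t=1: -*----
-*****
-**--*
-***--
-**-*-
-***--
t=2: ------
---***
-----*
----*-
*---*-
*--*--
t=3: ---*-*
----**
---*-*
----*-
---**-
-----*
t=4: *----*
*--*-*
---*-*
-----*
---***
---*-*
t=5: ------
------
-----*
*--*-*
*--*-*
---*--
t=6: ------
------
*---**
------
*-**-*
----*-
t=7: ------
-----*
-----*
-*-*--
---***
---***
t=8: -----*
------
*---*-
*-**-*
*----*
---*-*
t=9: ----*-
-----*
**-**-
---*--
-***--
-----*
t=10: ----**
*--*-*
*-****
*-----
--***-
--***-
t=11: *-*---
-**---
--**--
*-----
-**-**
--*---
t=12: --**--
------
--**--
*---**
****-*
*-*--*
t=13: -***--
------
---***
------
--**--
-----*
t=14: --*---
------
----*-
--*---
------
-*--*-

1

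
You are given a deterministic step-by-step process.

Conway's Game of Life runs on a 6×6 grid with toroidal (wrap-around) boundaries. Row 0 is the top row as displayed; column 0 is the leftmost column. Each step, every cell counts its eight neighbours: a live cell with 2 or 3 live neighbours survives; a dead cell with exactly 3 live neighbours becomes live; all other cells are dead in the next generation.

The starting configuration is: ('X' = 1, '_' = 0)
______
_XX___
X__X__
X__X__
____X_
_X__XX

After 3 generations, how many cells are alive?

15

t=0: ______
_XX___
X__X__
X__X__
____X_
_X__XX
t=1: XXX___
_XX___
X__X__
___XXX
X__XX_
____XX
t=2: X_XX_X
___X__
XX_X_X
X_X___
X_____
__X_X_
t=3: _XX__X
___X__
XX_XXX
__X___
___X_X
X_X_X_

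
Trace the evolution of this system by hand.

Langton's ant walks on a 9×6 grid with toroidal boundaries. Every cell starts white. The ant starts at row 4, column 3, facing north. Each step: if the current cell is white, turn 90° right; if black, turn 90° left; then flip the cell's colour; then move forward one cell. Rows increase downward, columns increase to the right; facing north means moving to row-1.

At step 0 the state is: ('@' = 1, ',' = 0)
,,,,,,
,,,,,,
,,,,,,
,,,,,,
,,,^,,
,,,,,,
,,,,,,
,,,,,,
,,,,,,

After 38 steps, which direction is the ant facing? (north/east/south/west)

gen 0: ,,,,,,
,,,,,,
,,,,,,
,,,,,,
,,,^,,
,,,,,,
,,,,,,
,,,,,,
,,,,,,
gen 1: ,,,,,,
,,,,,,
,,,,,,
,,,,,,
,,,@>,
,,,,,,
,,,,,,
,,,,,,
,,,,,,
gen 2: ,,,,,,
,,,,,,
,,,,,,
,,,,,,
,,,@@,
,,,,v,
,,,,,,
,,,,,,
,,,,,,
gen 3: ,,,,,,
,,,,,,
,,,,,,
,,,,,,
,,,@@,
,,,<@,
,,,,,,
,,,,,,
,,,,,,
gen 4: ,,,,,,
,,,,,,
,,,,,,
,,,,,,
,,,^@,
,,,@@,
,,,,,,
,,,,,,
,,,,,,
gen 5: ,,,,,,
,,,,,,
,,,,,,
,,,,,,
,,<,@,
,,,@@,
,,,,,,
,,,,,,
,,,,,,
gen 6: ,,,,,,
,,,,,,
,,,,,,
,,^,,,
,,@,@,
,,,@@,
,,,,,,
,,,,,,
,,,,,,
gen 7: ,,,,,,
,,,,,,
,,,,,,
,,@>,,
,,@,@,
,,,@@,
,,,,,,
,,,,,,
,,,,,,
gen 8: ,,,,,,
,,,,,,
,,,,,,
,,@@,,
,,@v@,
,,,@@,
,,,,,,
,,,,,,
,,,,,,
gen 9: ,,,,,,
,,,,,,
,,,,,,
,,@@,,
,,<@@,
,,,@@,
,,,,,,
,,,,,,
,,,,,,
gen 10: ,,,,,,
,,,,,,
,,,,,,
,,@@,,
,,,@@,
,,v@@,
,,,,,,
,,,,,,
,,,,,,
gen 11: ,,,,,,
,,,,,,
,,,,,,
,,@@,,
,,,@@,
,<@@@,
,,,,,,
,,,,,,
,,,,,,
gen 12: ,,,,,,
,,,,,,
,,,,,,
,,@@,,
,^,@@,
,@@@@,
,,,,,,
,,,,,,
,,,,,,
gen 13: ,,,,,,
,,,,,,
,,,,,,
,,@@,,
,@>@@,
,@@@@,
,,,,,,
,,,,,,
,,,,,,
gen 14: ,,,,,,
,,,,,,
,,,,,,
,,@@,,
,@@@@,
,@v@@,
,,,,,,
,,,,,,
,,,,,,
gen 15: ,,,,,,
,,,,,,
,,,,,,
,,@@,,
,@@@@,
,@,>@,
,,,,,,
,,,,,,
,,,,,,
gen 16: ,,,,,,
,,,,,,
,,,,,,
,,@@,,
,@@^@,
,@,,@,
,,,,,,
,,,,,,
,,,,,,
gen 17: ,,,,,,
,,,,,,
,,,,,,
,,@@,,
,@<,@,
,@,,@,
,,,,,,
,,,,,,
,,,,,,
gen 18: ,,,,,,
,,,,,,
,,,,,,
,,@@,,
,@,,@,
,@v,@,
,,,,,,
,,,,,,
,,,,,,
gen 19: ,,,,,,
,,,,,,
,,,,,,
,,@@,,
,@,,@,
,<@,@,
,,,,,,
,,,,,,
,,,,,,
gen 20: ,,,,,,
,,,,,,
,,,,,,
,,@@,,
,@,,@,
,,@,@,
,v,,,,
,,,,,,
,,,,,,
gen 21: ,,,,,,
,,,,,,
,,,,,,
,,@@,,
,@,,@,
,,@,@,
<@,,,,
,,,,,,
,,,,,,
gen 22: ,,,,,,
,,,,,,
,,,,,,
,,@@,,
,@,,@,
^,@,@,
@@,,,,
,,,,,,
,,,,,,
gen 23: ,,,,,,
,,,,,,
,,,,,,
,,@@,,
,@,,@,
@>@,@,
@@,,,,
,,,,,,
,,,,,,
gen 24: ,,,,,,
,,,,,,
,,,,,,
,,@@,,
,@,,@,
@@@,@,
@v,,,,
,,,,,,
,,,,,,
gen 25: ,,,,,,
,,,,,,
,,,,,,
,,@@,,
,@,,@,
@@@,@,
@,>,,,
,,,,,,
,,,,,,
gen 26: ,,,,,,
,,,,,,
,,,,,,
,,@@,,
,@,,@,
@@@,@,
@,@,,,
,,v,,,
,,,,,,
gen 27: ,,,,,,
,,,,,,
,,,,,,
,,@@,,
,@,,@,
@@@,@,
@,@,,,
,<@,,,
,,,,,,
gen 28: ,,,,,,
,,,,,,
,,,,,,
,,@@,,
,@,,@,
@@@,@,
@^@,,,
,@@,,,
,,,,,,
gen 29: ,,,,,,
,,,,,,
,,,,,,
,,@@,,
,@,,@,
@@@,@,
@@>,,,
,@@,,,
,,,,,,
gen 30: ,,,,,,
,,,,,,
,,,,,,
,,@@,,
,@,,@,
@@^,@,
@@,,,,
,@@,,,
,,,,,,
gen 31: ,,,,,,
,,,,,,
,,,,,,
,,@@,,
,@,,@,
@<,,@,
@@,,,,
,@@,,,
,,,,,,
gen 32: ,,,,,,
,,,,,,
,,,,,,
,,@@,,
,@,,@,
@,,,@,
@v,,,,
,@@,,,
,,,,,,
gen 33: ,,,,,,
,,,,,,
,,,,,,
,,@@,,
,@,,@,
@,,,@,
@,>,,,
,@@,,,
,,,,,,
gen 34: ,,,,,,
,,,,,,
,,,,,,
,,@@,,
,@,,@,
@,,,@,
@,@,,,
,@v,,,
,,,,,,
gen 35: ,,,,,,
,,,,,,
,,,,,,
,,@@,,
,@,,@,
@,,,@,
@,@,,,
,@,>,,
,,,,,,
gen 36: ,,,,,,
,,,,,,
,,,,,,
,,@@,,
,@,,@,
@,,,@,
@,@,,,
,@,@,,
,,,v,,
gen 37: ,,,,,,
,,,,,,
,,,,,,
,,@@,,
,@,,@,
@,,,@,
@,@,,,
,@,@,,
,,<@,,
gen 38: ,,,,,,
,,,,,,
,,,,,,
,,@@,,
,@,,@,
@,,,@,
@,@,,,
,@^@,,
,,@@,,

north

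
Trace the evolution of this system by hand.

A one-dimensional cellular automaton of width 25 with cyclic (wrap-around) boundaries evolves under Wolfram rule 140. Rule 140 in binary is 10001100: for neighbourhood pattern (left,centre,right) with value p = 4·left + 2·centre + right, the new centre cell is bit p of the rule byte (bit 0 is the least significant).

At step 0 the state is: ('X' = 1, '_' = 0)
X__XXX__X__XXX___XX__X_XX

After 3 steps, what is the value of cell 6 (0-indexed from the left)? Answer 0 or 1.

0

step 0: X__XXX__X__XXX___XX__X_XX
step 1: ___XX___X__XX____X___X_XX
step 2: ___X____X__X_____X___X_X_
step 3: ___X____X__X_____X___X_X_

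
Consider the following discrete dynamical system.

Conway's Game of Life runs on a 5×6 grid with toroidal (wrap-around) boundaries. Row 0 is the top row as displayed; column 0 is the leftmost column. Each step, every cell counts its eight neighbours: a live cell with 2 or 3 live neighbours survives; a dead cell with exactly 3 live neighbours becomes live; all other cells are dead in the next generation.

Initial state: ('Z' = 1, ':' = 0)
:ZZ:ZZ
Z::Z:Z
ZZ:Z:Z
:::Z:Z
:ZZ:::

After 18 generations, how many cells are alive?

gen 0: :ZZ:ZZ
Z::Z:Z
ZZ:Z:Z
:::Z:Z
:ZZ:::
gen 1: ::::ZZ
:::Z::
:Z:Z::
:::Z:Z
:Z:::Z
gen 2: Z:::ZZ
::ZZ::
:::Z::
::::::
:::::Z
gen 3: Z::ZZZ
::ZZ:Z
::ZZ::
::::::
Z:::ZZ
gen 4: :ZZ:::
ZZ:::Z
::ZZZ:
:::ZZZ
Z::Z::
gen 5: ::Z::Z
Z:::ZZ
:ZZ:::
:::::Z
ZZ:Z:Z
gen 6: ::ZZ::
Z:ZZZZ
:Z::Z:
::::ZZ
:ZZ::Z
gen 7: ::::::
Z::::Z
:ZZ:::
:ZZZZZ
ZZZ::Z
gen 8: ::::::
ZZ::::
::::::
::::ZZ
:::::Z
gen 9: Z:::::
::::::
Z::::Z
::::ZZ
::::ZZ
gen 10: :::::Z
Z::::Z
Z:::ZZ
::::::
Z:::Z:
gen 11: ::::Z:
::::::
Z:::Z:
Z:::Z:
:::::Z
gen 12: ::::::
:::::Z
::::::
Z:::Z:
::::ZZ
gen 13: ::::ZZ
::::::
:::::Z
::::Z:
::::ZZ
gen 14: ::::ZZ
::::ZZ
::::::
::::Z:
:::Z::
gen 15: :::Z:Z
::::ZZ
::::ZZ
::::::
:::Z:Z
gen 16: Z::Z:Z
Z::Z::
::::ZZ
:::::Z
::::::
gen 17: Z:::ZZ
Z::Z::
Z:::ZZ
::::ZZ
Z:::ZZ
gen 18: :Z:Z::
:Z:Z::
Z::Z::
:::Z::
:::Z::

8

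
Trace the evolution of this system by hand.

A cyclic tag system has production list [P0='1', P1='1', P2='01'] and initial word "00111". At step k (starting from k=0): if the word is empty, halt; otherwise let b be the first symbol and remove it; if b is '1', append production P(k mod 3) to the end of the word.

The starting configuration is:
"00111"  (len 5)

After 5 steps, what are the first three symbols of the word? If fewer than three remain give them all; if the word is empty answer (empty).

[0] "00111"  (len 5)
[1] "0111"  (len 4)
[2] "111"  (len 3)
[3] "1101"  (len 4)
[4] "1011"  (len 4)
[5] "0111"  (len 4)

011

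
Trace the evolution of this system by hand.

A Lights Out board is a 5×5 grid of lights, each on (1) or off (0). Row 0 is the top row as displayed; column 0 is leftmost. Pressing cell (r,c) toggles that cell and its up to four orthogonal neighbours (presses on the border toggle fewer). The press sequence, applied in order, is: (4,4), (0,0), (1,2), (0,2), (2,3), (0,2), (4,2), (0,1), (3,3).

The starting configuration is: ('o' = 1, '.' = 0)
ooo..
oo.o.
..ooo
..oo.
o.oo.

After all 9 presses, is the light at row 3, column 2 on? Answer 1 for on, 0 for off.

step 0: ooo..
oo.o.
..ooo
..oo.
o.oo.
step 1: ooo..
oo.o.
..ooo
..ooo
o.o.o
step 2: ..o..
.o.o.
..ooo
..ooo
o.o.o
step 3: .....
..o..
...oo
..ooo
o.o.o
step 4: .ooo.
.....
...oo
..ooo
o.o.o
step 5: .ooo.
...o.
..o..
..o.o
o.o.o
step 6: .....
..oo.
..o..
..o.o
o.o.o
step 7: .....
..oo.
..o..
....o
oo.oo
step 8: ooo..
.ooo.
..o..
....o
oo.oo
step 9: ooo..
.ooo.
..oo.
..oo.
oo..o

1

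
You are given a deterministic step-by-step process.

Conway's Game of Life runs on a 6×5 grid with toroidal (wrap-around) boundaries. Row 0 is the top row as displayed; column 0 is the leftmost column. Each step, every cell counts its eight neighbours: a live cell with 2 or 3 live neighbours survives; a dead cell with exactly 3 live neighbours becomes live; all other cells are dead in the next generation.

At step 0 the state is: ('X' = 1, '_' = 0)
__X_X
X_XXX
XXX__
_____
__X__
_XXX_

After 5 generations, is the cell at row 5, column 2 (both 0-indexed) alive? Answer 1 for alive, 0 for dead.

step 0: __X_X
X_XXX
XXX__
_____
__X__
_XXX_
step 1: _____
_____
X_X__
__X__
_XXX_
_X___
step 2: _____
_____
_X___
_____
_X_X_
_X___
step 3: _____
_____
_____
__X__
__X__
__X__
step 4: _____
_____
_____
_____
_XXX_
_____
step 5: _____
_____
_____
__X__
__X__
__X__

1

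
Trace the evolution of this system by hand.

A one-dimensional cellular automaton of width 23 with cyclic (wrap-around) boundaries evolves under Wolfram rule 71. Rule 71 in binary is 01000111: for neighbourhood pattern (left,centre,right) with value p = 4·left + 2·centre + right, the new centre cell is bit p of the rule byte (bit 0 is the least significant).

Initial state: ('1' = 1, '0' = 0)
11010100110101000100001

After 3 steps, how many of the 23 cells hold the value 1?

t=0: 11010100110101000100001
t=1: 01010101010101011101110
t=2: 11010101010101000100010
t=3: 01010101010101011101110

13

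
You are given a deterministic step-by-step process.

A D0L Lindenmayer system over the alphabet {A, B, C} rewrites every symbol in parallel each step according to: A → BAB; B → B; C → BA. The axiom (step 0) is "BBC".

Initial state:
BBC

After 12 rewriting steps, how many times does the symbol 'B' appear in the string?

k=0  BBC
k=1  BBBA
k=2  BBBBAB
k=3  BBBBBABB
k=4  BBBBBBABBB
k=5  BBBBBBBABBBB
k=6  BBBBBBBBABBBBB
k=7  BBBBBBBBBABBBBBB
k=8  BBBBBBBBBBABBBBBBB
k=9  BBBBBBBBBBBABBBBBBBB
k=10  BBBBBBBBBBBBABBBBBBBBB
k=11  BBBBBBBBBBBBBABBBBBBBBBB
k=12  BBBBBBBBBBBBBBABBBBBBBBBBB

25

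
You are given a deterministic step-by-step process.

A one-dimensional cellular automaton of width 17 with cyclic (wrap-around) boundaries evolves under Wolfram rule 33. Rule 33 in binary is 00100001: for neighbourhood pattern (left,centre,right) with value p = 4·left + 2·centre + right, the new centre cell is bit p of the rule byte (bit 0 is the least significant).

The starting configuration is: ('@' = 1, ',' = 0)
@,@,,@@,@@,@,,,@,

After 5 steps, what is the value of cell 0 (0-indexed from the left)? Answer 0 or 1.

gen 0: @,@,,@@,@@,@,,,@,
gen 1: ,@,,,,,@,,@,,@,,@
gen 2: @,,@@@,,,,,,,,,,,
gen 3: ,,,,,,,@@@@@@@@@,
gen 4: @@@@@@,,,,,,,,,,,
gen 5: ,,,,,,,@@@@@@@@@,

0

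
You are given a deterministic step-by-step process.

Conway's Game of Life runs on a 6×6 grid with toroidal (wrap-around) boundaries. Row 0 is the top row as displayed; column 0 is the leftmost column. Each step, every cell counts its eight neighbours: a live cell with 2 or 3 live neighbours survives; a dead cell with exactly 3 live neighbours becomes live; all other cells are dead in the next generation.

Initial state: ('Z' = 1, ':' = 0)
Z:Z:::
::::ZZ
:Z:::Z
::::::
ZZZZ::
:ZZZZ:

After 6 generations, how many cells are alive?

k=0  Z:Z:::
::::ZZ
:Z:::Z
::::::
ZZZZ::
:ZZZZ:
k=1  Z:Z:::
:Z::ZZ
Z:::ZZ
::::::
Z:::Z:
::::ZZ
k=2  ZZ:Z::
:Z:ZZ:
Z:::Z:
Z:::Z:
::::Z:
ZZ:ZZ:
k=3  ::::::
:Z:ZZ:
ZZ::Z:
:::ZZ:
ZZ::Z:
ZZ:ZZ:
k=4  ZZ:::Z
ZZZZZZ
ZZ::::
::ZZZ:
ZZ::::
ZZZZZ:
k=5  ::::::
:::ZZ:
::::::
::ZZ:Z
Z:::::
:::ZZ:
k=6  ::::::
::::::
::Z:::
::::::
::Z::Z
::::::

3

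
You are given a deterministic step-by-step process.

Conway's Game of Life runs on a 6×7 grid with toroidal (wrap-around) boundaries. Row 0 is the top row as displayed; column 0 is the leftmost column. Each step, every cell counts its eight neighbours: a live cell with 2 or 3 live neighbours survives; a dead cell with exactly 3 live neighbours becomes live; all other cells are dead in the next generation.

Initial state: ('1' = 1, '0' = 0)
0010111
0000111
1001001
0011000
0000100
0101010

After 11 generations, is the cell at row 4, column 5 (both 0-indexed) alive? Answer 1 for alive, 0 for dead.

gen 0: 0010111
0000111
1001001
0011000
0000100
0101010
gen 1: 1010000
0000000
1011001
0011100
0000100
0011001
gen 2: 0111000
1011001
0110100
0110110
0000110
0111000
gen 3: 0000100
1000100
0000101
0110000
0000010
0100000
gen 4: 0000000
0001100
1101010
0000010
0110000
0000000
gen 5: 0000000
0011100
0011011
1000101
0000000
0000000
gen 6: 0001000
0010110
1110001
1001101
0000000
0000000
gen 7: 0001100
1010111
0010000
0011011
0000000
0000000
gen 8: 0001101
0110111
1010000
0011000
0000000
0000000
gen 9: 1011101
0110101
1000111
0111000
0000000
0000000
gen 10: 1010101
0010000
0000101
1111111
0010000
0001000
gen 11: 0110000
1100001
0000101
1110101
1000011
0111000

1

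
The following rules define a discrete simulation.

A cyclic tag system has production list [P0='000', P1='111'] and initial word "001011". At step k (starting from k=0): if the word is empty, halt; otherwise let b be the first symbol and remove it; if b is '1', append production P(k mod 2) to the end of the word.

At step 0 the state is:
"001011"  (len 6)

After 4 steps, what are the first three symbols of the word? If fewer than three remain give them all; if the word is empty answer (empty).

step 0: "001011"  (len 6)
step 1: "01011"  (len 5)
step 2: "1011"  (len 4)
step 3: "011000"  (len 6)
step 4: "11000"  (len 5)

110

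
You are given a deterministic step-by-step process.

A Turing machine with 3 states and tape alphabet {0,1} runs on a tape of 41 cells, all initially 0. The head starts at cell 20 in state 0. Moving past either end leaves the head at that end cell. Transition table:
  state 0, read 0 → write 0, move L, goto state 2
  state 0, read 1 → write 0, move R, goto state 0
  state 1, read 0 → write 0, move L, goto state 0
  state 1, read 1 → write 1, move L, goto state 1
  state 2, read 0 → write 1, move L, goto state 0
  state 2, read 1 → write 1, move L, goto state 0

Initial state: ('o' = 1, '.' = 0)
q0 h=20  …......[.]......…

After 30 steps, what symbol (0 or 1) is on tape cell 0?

0

step 0: q0 h=20  …......[.]......…
step 1: q2 h=19  …......[.]......…
step 2: q0 h=18  …......[.]o.....…
step 3: q2 h=17  …......[.].o....…
step 4: q0 h=16  …......[.]o.o...…
step 5: q2 h=15  …......[.].o.o..…
step 6: q0 h=14  …......[.]o.o.o.…
step 7: q2 h=13  …......[.].o.o.o…
step 8: q0 h=12  …......[.]o.o.o.…
step 9: q2 h=11  …......[.].o.o.o…
step 10: q0 h=10  …......[.]o.o.o.…
step 11: q2 h= 9  …......[.].o.o.o…
step 12: q0 h= 8  …......[.]o.o.o.…
step 13: q2 h= 7  …......[.].o.o.o…
step 14: q0 h= 6  |......[.]o.o.o.…
step 15: q2 h= 5  |.....[.].o.o.o…
step 16: q0 h= 4  |....[.]o.o.o.…
step 17: q2 h= 3  |...[.].o.o.o…
step 18: q0 h= 2  |..[.]o.o.o.…
step 19: q2 h= 1  |.[.].o.o.o…
step 20: q0 h= 0  |[.]o.o.o.…
step 21: q2 h= 0  |[.]o.o.o.…
step 22: q0 h= 0  |[o]o.o.o.…
step 23: q0 h= 1  |.[o].o.o.o…
step 24: q0 h= 2  |..[.]o.o.o.…
step 25: q2 h= 1  |.[.].o.o.o…
step 26: q0 h= 0  |[.]o.o.o.…
step 27: q2 h= 0  |[.]o.o.o.…
step 28: q0 h= 0  |[o]o.o.o.…
step 29: q0 h= 1  |.[o].o.o.o…
step 30: q0 h= 2  |..[.]o.o.o.…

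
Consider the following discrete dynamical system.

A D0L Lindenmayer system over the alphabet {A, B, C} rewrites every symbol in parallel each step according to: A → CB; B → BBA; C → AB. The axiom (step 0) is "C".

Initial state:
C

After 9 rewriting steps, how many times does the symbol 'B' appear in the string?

2584

0) C
1) AB
2) CBBBA
3) ABBBABBABBACB
4) CBBBABBABBACBBBABBACBBBABBACBABBBA
5) ABBBABBABBACBBBABBACBBBABBACBABBBABBABBACBBBABBACBABBBABBABBACBBBABBACBABBBACBBBABBABBACB
6) CBBBABBABBACBBBABBACBBBABBACBABBBABBABBACBBBABBACBABBBABBA…ABBACBABBBACBBBABBABBACBABBBABBABBACBBBABBACBBBABBACBABBBA  (len 233)
7) ABBBABBABBACBBBABBACBBBABBACBABBBABBABBACBBBABBACBABBBABBA…BBABBABBACBBBABBACBABBBABBABBACBBBABBACBABBBACBBBABBABBACB  (len 610)
8) CBBBABBABBACBBBABBACBBBABBACBABBBABBABBACBBBABBACBABBBABBA…ABBACBABBBACBBBABBABBACBABBBABBABBACBBBABBACBBBABBACBABBBA  (len 1597)
9) ABBBABBABBACBBBABBACBBBABBACBABBBABBABBACBBBABBACBABBBABBA…BBABBABBACBBBABBACBABBBABBABBACBBBABBACBABBBACBBBABBABBACB  (len 4181)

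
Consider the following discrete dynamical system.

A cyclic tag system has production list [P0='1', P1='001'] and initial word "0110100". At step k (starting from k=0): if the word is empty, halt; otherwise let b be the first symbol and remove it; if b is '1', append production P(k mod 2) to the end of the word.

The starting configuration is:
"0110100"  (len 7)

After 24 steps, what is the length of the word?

[0] "0110100"  (len 7)
[1] "110100"  (len 6)
[2] "10100001"  (len 8)
[3] "01000011"  (len 8)
[4] "1000011"  (len 7)
[5] "0000111"  (len 7)
[6] "000111"  (len 6)
[7] "00111"  (len 5)
[8] "0111"  (len 4)
[9] "111"  (len 3)
[10] "11001"  (len 5)
[11] "10011"  (len 5)
[12] "0011001"  (len 7)
[13] "011001"  (len 6)
[14] "11001"  (len 5)
[15] "10011"  (len 5)
[16] "0011001"  (len 7)
[17] "011001"  (len 6)
[18] "11001"  (len 5)
[19] "10011"  (len 5)
[20] "0011001"  (len 7)
[21] "011001"  (len 6)
[22] "11001"  (len 5)
[23] "10011"  (len 5)
[24] "0011001"  (len 7)

7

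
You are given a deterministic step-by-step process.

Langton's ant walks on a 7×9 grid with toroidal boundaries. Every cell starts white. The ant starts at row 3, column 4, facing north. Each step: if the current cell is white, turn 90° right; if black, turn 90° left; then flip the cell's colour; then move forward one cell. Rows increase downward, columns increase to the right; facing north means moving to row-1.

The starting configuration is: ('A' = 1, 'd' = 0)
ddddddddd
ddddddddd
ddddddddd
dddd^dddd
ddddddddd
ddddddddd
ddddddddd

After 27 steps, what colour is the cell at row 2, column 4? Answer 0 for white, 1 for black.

step 0: ddddddddd
ddddddddd
ddddddddd
dddd^dddd
ddddddddd
ddddddddd
ddddddddd
step 1: ddddddddd
ddddddddd
ddddddddd
ddddA>ddd
ddddddddd
ddddddddd
ddddddddd
step 2: ddddddddd
ddddddddd
ddddddddd
ddddAAddd
dddddvddd
ddddddddd
ddddddddd
step 3: ddddddddd
ddddddddd
ddddddddd
ddddAAddd
dddd<Addd
ddddddddd
ddddddddd
step 4: ddddddddd
ddddddddd
ddddddddd
dddd^Addd
ddddAAddd
ddddddddd
ddddddddd
step 5: ddddddddd
ddddddddd
ddddddddd
ddd<dAddd
ddddAAddd
ddddddddd
ddddddddd
step 6: ddddddddd
ddddddddd
ddd^ddddd
dddAdAddd
ddddAAddd
ddddddddd
ddddddddd
step 7: ddddddddd
ddddddddd
dddA>dddd
dddAdAddd
ddddAAddd
ddddddddd
ddddddddd
step 8: ddddddddd
ddddddddd
dddAAdddd
dddAvAddd
ddddAAddd
ddddddddd
ddddddddd
step 9: ddddddddd
ddddddddd
dddAAdddd
ddd<AAddd
ddddAAddd
ddddddddd
ddddddddd
step 10: ddddddddd
ddddddddd
dddAAdddd
ddddAAddd
dddvAAddd
ddddddddd
ddddddddd
step 11: ddddddddd
ddddddddd
dddAAdddd
ddddAAddd
dd<AAAddd
ddddddddd
ddddddddd
step 12: ddddddddd
ddddddddd
dddAAdddd
dd^dAAddd
ddAAAAddd
ddddddddd
ddddddddd
step 13: ddddddddd
ddddddddd
dddAAdddd
ddA>AAddd
ddAAAAddd
ddddddddd
ddddddddd
step 14: ddddddddd
ddddddddd
dddAAdddd
ddAAAAddd
ddAvAAddd
ddddddddd
ddddddddd
step 15: ddddddddd
ddddddddd
dddAAdddd
ddAAAAddd
ddAd>Addd
ddddddddd
ddddddddd
step 16: ddddddddd
ddddddddd
dddAAdddd
ddAA^Addd
ddAddAddd
ddddddddd
ddddddddd
step 17: ddddddddd
ddddddddd
dddAAdddd
ddA<dAddd
ddAddAddd
ddddddddd
ddddddddd
step 18: ddddddddd
ddddddddd
dddAAdddd
ddAddAddd
ddAvdAddd
ddddddddd
ddddddddd
step 19: ddddddddd
ddddddddd
dddAAdddd
ddAddAddd
dd<AdAddd
ddddddddd
ddddddddd
step 20: ddddddddd
ddddddddd
dddAAdddd
ddAddAddd
dddAdAddd
ddvdddddd
ddddddddd
step 21: ddddddddd
ddddddddd
dddAAdddd
ddAddAddd
dddAdAddd
d<Adddddd
ddddddddd
step 22: ddddddddd
ddddddddd
dddAAdddd
ddAddAddd
d^dAdAddd
dAAdddddd
ddddddddd
step 23: ddddddddd
ddddddddd
dddAAdddd
ddAddAddd
dA>AdAddd
dAAdddddd
ddddddddd
step 24: ddddddddd
ddddddddd
dddAAdddd
ddAddAddd
dAAAdAddd
dAvdddddd
ddddddddd
step 25: ddddddddd
ddddddddd
dddAAdddd
ddAddAddd
dAAAdAddd
dAd>ddddd
ddddddddd
step 26: ddddddddd
ddddddddd
dddAAdddd
ddAddAddd
dAAAdAddd
dAdAddddd
dddvddddd
step 27: ddddddddd
ddddddddd
dddAAdddd
ddAddAddd
dAAAdAddd
dAdAddddd
dd<Addddd

1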